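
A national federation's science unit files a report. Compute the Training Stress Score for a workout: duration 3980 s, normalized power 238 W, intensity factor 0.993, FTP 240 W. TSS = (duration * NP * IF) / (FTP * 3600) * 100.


Product = 3980 * 238 * 0.993 = 940609.32
Base = 240 * 3600 = 864000
TSS = 940609.32 / 864000 * 100 = 108.87

108.87 TSS


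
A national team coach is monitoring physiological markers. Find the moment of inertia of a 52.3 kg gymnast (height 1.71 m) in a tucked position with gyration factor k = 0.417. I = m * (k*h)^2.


Radius of gyration = 0.417 * 1.71 = 0.71307 m
I = 52.3 * 0.71307^2
= 52.3 * 0.508469
= 26.593 kg*m^2

26.593 kg*m^2


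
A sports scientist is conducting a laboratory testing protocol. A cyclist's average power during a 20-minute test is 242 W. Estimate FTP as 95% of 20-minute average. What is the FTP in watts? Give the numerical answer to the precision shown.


FTP = 20-min power * 0.95
= 242 * 0.95
= 229.9 W

229.9 W


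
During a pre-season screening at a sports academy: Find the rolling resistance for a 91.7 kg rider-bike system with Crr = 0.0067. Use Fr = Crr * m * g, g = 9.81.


m * g = 91.7 * 9.81 = 899.577 N
Fr = 0.0067 * 899.577 = 6.027 N

6.027 N


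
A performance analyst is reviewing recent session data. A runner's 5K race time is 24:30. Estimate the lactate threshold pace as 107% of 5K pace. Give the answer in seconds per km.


Total race time = 24*60 + 30 = 1470 seconds
5K pace = 1470 / 5 = 294.0 sec/km
LT pace = 294.0 * 1.07 = 314.58 sec/km

314.58 s/km


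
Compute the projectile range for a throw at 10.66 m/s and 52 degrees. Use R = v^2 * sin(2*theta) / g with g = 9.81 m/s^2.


Two times the angle = 104 degrees
sin(104) = 0.970296
R = 113.6356 * 0.970296 / 9.81 = 11.24 m

11.24 m


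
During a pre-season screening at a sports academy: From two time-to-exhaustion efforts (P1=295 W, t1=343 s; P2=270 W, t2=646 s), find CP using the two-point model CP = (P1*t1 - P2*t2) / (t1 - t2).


Work in trial 1 = 101185 J
Work in trial 2 = 174420 J
Delta work = -73235 J
Delta time = -303 s
CP = -73235 / -303 = 241.7 W

241.7 W


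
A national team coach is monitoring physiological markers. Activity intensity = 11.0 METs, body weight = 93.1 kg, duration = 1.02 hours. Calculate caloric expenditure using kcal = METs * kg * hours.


kcal = 11.0 * 93.1 * 1.02
= 1024.1 * 1.02
= 1044.58 kcal

1044.58 kcal


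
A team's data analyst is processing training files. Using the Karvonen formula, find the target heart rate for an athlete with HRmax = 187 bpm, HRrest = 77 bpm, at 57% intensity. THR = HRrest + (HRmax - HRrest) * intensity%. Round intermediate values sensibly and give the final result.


HRR = 187 - 77 = 110
THR = 77 + 110 * 0.57
= 77 + 62.7
= 139.7 bpm

139.7 bpm


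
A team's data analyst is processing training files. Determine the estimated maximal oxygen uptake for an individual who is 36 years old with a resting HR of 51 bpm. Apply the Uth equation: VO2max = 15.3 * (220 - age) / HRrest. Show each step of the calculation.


HRmax = 220 - 36 = 184
VO2max = 15.3 * (184 / 51)
= 15.3 * 3.6078
= 55.2 mL/kg/min

55.2 mL/kg/min


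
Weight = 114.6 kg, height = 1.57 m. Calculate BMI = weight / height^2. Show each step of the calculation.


height^2 = 1.57^2 = 2.4649
BMI = 114.6 / 2.4649 = 46.49 kg/m^2

46.49 kg/m^2


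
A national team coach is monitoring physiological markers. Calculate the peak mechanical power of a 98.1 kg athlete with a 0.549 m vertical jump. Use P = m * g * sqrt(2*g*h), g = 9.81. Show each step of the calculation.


First, sqrt(2gh) = sqrt(2 * 9.81 * 0.549)
= sqrt(10.77138) = 3.281978 m/s
Power = 98.1 * 9.81 * 3.281978 = 3158.45 W

3158.45 W


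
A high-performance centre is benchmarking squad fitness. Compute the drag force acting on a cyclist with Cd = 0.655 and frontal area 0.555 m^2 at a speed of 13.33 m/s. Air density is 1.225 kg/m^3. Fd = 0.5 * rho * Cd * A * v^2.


Step 1: v^2 = 177.6889
Step 2: Fd = 0.5 * 1.225 * 0.655 * 0.555 * 177.6889
= 39.564 N

39.564 N


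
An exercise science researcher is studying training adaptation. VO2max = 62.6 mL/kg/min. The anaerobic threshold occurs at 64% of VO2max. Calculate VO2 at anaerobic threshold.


AT fraction = 64 / 100 = 0.64
AT VO2 = 62.6 * 0.64
= 40.06 mL/kg/min

40.06 mL/kg/min


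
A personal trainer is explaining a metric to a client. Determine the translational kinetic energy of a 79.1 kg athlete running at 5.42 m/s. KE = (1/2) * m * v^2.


KE = 0.5 * m * v^2
= 0.5 * 79.1 * 5.42^2
= 0.5 * 79.1 * 29.3764
= 1161.84 J

1161.84 J


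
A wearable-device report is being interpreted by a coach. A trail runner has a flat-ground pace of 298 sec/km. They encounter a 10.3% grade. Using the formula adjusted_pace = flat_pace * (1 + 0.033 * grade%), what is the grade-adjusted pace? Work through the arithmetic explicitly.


Grade factor = 1 + 0.033 * 10.3 = 1.3399
Adjusted = 298 * 1.3399 = 399.29 sec/km

399.29 s/km


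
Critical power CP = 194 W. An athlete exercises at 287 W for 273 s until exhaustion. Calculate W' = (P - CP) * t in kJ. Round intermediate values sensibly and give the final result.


P - CP = 287 - 194 = 93 W
W' = 93 * 273 = 25389 J
= 25389 / 1000 = 25.389 kJ

25.389 kJ


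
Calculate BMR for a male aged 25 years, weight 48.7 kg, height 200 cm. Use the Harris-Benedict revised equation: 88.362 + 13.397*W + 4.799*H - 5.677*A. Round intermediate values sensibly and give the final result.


Substituting values:
W term = 13.397 * 48.7 = 652.4339
H term = 4.799 * 200 = 959.8
A term = 5.677 * 25 = 141.925
BMR = 1558.67 kcal/day

1558.67 kcal/day


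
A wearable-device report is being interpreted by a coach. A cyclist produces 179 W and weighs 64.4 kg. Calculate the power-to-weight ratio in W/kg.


P/W = power / mass
= 179 / 64.4
= 2.78 W/kg

2.78 W/kg


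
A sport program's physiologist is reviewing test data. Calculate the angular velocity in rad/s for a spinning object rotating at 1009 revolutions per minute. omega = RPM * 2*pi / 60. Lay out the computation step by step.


omega = RPM * 2*pi / 60
= 1009 * 6.28318531 / 60
= 105.662 rad/s

105.662 rad/s


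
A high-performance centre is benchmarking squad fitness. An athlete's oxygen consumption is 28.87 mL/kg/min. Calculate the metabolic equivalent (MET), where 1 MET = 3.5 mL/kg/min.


MET = VO2 / 3.5
= 28.87 / 3.5
= 8.25 METs

8.25 METs


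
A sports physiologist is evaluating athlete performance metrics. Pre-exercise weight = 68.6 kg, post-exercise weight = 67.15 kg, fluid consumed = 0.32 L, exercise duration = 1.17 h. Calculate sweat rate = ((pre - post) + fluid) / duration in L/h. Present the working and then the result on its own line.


Weight loss = 68.6 - 67.15 = 1.45 kg (approx L)
Total sweat = 1.45 + 0.32 = 1.77 L
Sweat rate = 1.77 / 1.17 = 1.513 L/h

1.513 L/h


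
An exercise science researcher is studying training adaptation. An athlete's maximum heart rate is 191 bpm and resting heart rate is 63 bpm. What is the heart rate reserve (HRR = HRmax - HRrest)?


HRR = HRmax - HRrest
= 191 - 63
= 128 bpm

128 bpm


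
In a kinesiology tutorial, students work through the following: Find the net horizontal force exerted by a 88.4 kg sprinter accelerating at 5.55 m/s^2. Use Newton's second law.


Newton's second law: F = m * a
F = 88.4 * 5.55 = 490.62 N

490.62 N


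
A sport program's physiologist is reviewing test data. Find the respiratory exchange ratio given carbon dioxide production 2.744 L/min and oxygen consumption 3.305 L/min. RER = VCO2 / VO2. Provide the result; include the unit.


VCO2 = 2.744 L/min
VO2 = 3.305 L/min
RER = 2.744 / 3.305 = 0.8303

0.8303


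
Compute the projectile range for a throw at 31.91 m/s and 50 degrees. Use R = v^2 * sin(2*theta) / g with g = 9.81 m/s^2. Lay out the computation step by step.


Two times the angle = 100 degrees
sin(100) = 0.984808
R = 1018.2481 * 0.984808 / 9.81 = 102.22 m

102.22 m


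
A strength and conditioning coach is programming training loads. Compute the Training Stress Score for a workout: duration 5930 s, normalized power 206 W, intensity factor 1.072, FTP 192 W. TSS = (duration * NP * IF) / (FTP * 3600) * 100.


Product = 5930 * 206 * 1.072 = 1309533.76
Base = 192 * 3600 = 691200
TSS = 1309533.76 / 691200 * 100 = 189.46

189.46 TSS


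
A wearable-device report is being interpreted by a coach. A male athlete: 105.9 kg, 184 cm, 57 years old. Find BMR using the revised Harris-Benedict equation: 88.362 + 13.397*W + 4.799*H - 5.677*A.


Intercept = 88.362
Weight contribution = 13.397 * 105.9 = 1418.7423
Height contribution = 4.799 * 184 = 883.016
Age contribution = 5.677 * 57 = 323.589
BMR = 88.362 + 1418.7423 + 883.016 - 323.589
= 2066.53 kcal/day

2066.53 kcal/day


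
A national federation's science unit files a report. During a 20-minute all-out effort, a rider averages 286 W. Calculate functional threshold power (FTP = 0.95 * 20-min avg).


FTP = 0.95 * 286
= 271.7 W

271.7 W


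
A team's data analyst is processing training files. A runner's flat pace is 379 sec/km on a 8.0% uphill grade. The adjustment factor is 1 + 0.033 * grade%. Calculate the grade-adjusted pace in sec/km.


Factor = 1 + 0.033 * 8.0 = 1.264
Adjusted pace = 379 * 1.264
= 479.06 sec/km

479.06 s/km


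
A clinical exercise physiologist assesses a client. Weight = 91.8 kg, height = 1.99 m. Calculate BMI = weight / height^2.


height^2 = 1.99^2 = 3.9601
BMI = 91.8 / 3.9601 = 23.18 kg/m^2

23.18 kg/m^2


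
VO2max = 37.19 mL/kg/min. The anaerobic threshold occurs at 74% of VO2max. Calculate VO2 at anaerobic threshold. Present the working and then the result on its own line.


AT fraction = 74 / 100 = 0.74
AT VO2 = 37.19 * 0.74
= 27.52 mL/kg/min

27.52 mL/kg/min


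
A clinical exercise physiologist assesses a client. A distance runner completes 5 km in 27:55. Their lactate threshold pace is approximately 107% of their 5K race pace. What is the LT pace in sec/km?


Convert to seconds: 27 min 55 s = 1675 s
Pace per km = 1675 / 5 = 335.0 s/km
LT pace = 335.0 * 1.07 = 358.45 s/km

358.45 s/km


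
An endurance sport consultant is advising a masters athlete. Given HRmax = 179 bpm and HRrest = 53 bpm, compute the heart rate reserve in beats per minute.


Heart rate reserve = maximum HR minus resting HR
HRR = 179 - 53 = 126 bpm

126 bpm


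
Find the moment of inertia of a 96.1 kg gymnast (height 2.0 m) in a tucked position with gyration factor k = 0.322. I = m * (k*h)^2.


Radius of gyration = 0.322 * 2.0 = 0.644 m
I = 96.1 * 0.644^2
= 96.1 * 0.414736
= 39.856 kg*m^2

39.856 kg*m^2


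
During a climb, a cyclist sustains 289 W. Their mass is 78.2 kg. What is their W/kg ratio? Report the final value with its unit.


Power-to-weight = 289 W / 78.2 kg
= 3.696 W/kg

3.696 W/kg


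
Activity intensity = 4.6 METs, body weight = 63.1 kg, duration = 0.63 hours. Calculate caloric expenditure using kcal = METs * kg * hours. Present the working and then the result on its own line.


kcal = 4.6 * 63.1 * 0.63
= 290.26 * 0.63
= 182.86 kcal

182.86 kcal


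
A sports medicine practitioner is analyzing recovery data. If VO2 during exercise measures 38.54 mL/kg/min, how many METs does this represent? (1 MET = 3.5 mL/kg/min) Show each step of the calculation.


METs = VO2 / 3.5 = 38.54 / 3.5 = 11.01

11.01 METs


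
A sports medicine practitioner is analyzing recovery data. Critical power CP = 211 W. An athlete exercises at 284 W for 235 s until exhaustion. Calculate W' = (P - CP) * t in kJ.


P - CP = 284 - 211 = 73 W
W' = 73 * 235 = 17155 J
= 17155 / 1000 = 17.155 kJ

17.155 kJ


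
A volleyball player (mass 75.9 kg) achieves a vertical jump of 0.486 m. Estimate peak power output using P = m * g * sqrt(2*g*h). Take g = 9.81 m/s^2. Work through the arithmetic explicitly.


2 * g * h = 2 * 9.81 * 0.486 = 9.53532
sqrt(9.53532) = 3.087931 m/s
P = 75.9 * 9.81 * 3.087931 = 2299.21 W

2299.21 W


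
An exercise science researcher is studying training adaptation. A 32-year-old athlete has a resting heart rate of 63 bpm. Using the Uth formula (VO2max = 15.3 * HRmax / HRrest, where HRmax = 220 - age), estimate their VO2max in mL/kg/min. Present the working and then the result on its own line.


HRmax = 220 - 32 = 188 bpm
Ratio = HRmax / HRrest = 188 / 63 = 2.9841
VO2max = 15.3 * 2.9841 = 45.66 mL/kg/min

45.66 mL/kg/min


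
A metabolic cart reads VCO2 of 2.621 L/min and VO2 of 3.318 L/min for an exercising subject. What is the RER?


RER = VCO2 / VO2 = 2.621 / 3.318 = 0.7899

0.7899


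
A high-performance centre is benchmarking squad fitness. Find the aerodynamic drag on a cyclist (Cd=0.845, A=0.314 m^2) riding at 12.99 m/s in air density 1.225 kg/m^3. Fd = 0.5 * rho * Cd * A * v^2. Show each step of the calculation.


Fd = 0.5 * 1.225 * 0.845 * 0.314 * 12.99^2
= 0.5 * 1.225 * 0.845 * 0.314 * 168.7401
= 27.423 N

27.423 N


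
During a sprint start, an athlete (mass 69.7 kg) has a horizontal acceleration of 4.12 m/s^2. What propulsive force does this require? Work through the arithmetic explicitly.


Propulsive force = mass * acceleration
= 69.7 kg * 4.12 m/s^2
= 287.16 N

287.16 N


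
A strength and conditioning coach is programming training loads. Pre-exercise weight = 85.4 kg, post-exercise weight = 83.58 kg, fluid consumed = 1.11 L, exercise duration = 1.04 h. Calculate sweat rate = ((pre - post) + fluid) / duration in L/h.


Weight loss = 85.4 - 83.58 = 1.82 kg (approx L)
Total sweat = 1.82 + 1.11 = 2.93 L
Sweat rate = 2.93 / 1.04 = 2.817 L/h

2.817 L/h


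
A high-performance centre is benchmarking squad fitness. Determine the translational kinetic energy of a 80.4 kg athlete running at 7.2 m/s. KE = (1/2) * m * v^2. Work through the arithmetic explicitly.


KE = 0.5 * m * v^2
= 0.5 * 80.4 * 7.2^2
= 0.5 * 80.4 * 51.84
= 2083.97 J

2083.97 J


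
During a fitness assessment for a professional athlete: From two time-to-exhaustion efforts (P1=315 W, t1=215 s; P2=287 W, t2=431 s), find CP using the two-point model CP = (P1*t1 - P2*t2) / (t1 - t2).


Work in trial 1 = 67725 J
Work in trial 2 = 123697 J
Delta work = -55972 J
Delta time = -216 s
CP = -55972 / -216 = 259.13 W

259.13 W


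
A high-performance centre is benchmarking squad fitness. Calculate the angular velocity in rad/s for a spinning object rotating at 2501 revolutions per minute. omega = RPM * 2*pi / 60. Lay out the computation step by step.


omega = RPM * 2*pi / 60
= 2501 * 6.28318531 / 60
= 261.904 rad/s

261.904 rad/s


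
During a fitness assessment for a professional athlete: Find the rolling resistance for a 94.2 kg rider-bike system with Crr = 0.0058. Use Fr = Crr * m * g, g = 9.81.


m * g = 94.2 * 9.81 = 924.102 N
Fr = 0.0058 * 924.102 = 5.36 N

5.36 N


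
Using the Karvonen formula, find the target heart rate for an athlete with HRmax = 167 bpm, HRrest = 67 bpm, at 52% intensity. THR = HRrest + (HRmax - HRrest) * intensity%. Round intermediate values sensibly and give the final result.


HRR = 167 - 67 = 100
THR = 67 + 100 * 0.52
= 67 + 52.0
= 119.0 bpm

119.0 bpm


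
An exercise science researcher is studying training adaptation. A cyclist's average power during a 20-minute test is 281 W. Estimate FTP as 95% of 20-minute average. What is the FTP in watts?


FTP = 20-min power * 0.95
= 281 * 0.95
= 266.95 W

266.95 W


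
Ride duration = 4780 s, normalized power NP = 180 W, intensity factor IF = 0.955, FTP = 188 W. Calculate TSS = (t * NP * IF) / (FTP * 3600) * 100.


Numerator = 4780 * 180 * 0.955 = 821682.0
Denominator = 188 * 3600 = 676800
TSS = 821682.0 / 676800 * 100
= 121.41

121.41 TSS


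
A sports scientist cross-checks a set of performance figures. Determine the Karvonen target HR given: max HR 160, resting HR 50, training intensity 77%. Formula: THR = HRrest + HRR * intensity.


HRR = HRmax - HRrest = 160 - 50 = 110
THR = 50 + 110 * 0.77
= 134.7 bpm

134.7 bpm


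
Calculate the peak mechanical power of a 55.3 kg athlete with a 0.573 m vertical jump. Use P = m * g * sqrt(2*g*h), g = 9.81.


First, sqrt(2gh) = sqrt(2 * 9.81 * 0.573)
= sqrt(11.24226) = 3.352948 m/s
Power = 55.3 * 9.81 * 3.352948 = 1818.95 W

1818.95 W


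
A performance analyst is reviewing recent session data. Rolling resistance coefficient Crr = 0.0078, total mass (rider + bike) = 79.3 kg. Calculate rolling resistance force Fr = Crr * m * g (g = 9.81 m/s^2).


Fr = Crr * m * g
= 0.0078 * 79.3 * 9.81
= 6.068 N

6.068 N


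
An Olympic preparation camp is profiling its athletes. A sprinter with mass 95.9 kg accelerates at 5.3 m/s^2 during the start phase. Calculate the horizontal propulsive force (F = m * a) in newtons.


F = m * a
= 95.9 * 5.3
= 508.27 N

508.27 N


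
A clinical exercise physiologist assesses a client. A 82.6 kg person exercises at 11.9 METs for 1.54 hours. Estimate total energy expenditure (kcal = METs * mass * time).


Energy = METs * mass(kg) * time(h)
= 11.9 * 82.6 * 1.54
= 1513.73 kcal

1513.73 kcal


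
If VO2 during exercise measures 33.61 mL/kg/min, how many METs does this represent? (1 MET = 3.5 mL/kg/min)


METs = VO2 / 3.5 = 33.61 / 3.5 = 9.6

9.6 METs


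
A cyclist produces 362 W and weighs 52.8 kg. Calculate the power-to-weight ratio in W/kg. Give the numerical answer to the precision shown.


P/W = power / mass
= 362 / 52.8
= 6.856 W/kg

6.856 W/kg


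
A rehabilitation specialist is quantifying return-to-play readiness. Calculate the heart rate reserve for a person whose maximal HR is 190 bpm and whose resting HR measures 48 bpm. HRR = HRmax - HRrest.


HRmax = 190 bpm
HRrest = 48 bpm
HRR = 190 - 48 = 142 bpm

142 bpm


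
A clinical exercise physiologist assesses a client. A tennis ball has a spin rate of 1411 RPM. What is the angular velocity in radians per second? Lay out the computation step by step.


Convert RPM to rad/s: multiply by 2*pi and divide by 60
omega = 1411 * 2 * pi / 60
= 147.76 rad/s

147.76 rad/s


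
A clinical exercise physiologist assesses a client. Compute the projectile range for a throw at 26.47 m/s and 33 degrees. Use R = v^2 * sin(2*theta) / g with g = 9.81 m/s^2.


Two times the angle = 66 degrees
sin(66) = 0.913545
R = 700.6609 * 0.913545 / 9.81 = 65.248 m

65.248 m


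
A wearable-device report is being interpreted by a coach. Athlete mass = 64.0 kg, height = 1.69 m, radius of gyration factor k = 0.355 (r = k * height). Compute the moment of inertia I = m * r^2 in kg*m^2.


r = k * height = 0.355 * 1.69 = 0.59995 m
r^2 = 0.59995^2 = 0.35994
I = 64.0 * 0.35994 = 23.036 kg*m^2

23.036 kg*m^2


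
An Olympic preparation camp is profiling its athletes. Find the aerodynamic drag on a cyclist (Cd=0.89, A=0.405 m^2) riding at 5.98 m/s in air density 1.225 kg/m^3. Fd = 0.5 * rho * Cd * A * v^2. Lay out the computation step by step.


Fd = 0.5 * 1.225 * 0.89 * 0.405 * 5.98^2
= 0.5 * 1.225 * 0.89 * 0.405 * 35.7604
= 7.895 N

7.895 N


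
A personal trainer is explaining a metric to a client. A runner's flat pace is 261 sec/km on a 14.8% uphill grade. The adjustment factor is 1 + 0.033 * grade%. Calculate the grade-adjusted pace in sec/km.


Factor = 1 + 0.033 * 14.8 = 1.4884
Adjusted pace = 261 * 1.4884
= 388.47 sec/km

388.47 s/km


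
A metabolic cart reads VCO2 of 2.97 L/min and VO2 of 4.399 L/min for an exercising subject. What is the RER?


RER = VCO2 / VO2 = 2.97 / 4.399 = 0.6752

0.6752


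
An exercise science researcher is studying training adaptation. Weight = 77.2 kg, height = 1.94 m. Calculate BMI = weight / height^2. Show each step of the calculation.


height^2 = 1.94^2 = 3.7636
BMI = 77.2 / 3.7636 = 20.51 kg/m^2

20.51 kg/m^2


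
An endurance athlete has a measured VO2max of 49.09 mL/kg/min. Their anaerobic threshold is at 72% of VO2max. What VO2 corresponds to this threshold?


Anaerobic threshold VO2 = VO2max * 72%
= 49.09 * 0.72
= 35.34 mL/kg/min

35.34 mL/kg/min


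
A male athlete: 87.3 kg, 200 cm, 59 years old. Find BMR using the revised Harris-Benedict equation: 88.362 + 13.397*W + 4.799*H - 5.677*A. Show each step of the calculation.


Intercept = 88.362
Weight contribution = 13.397 * 87.3 = 1169.5581
Height contribution = 4.799 * 200 = 959.8
Age contribution = 5.677 * 59 = 334.943
BMR = 88.362 + 1169.5581 + 959.8 - 334.943
= 1882.78 kcal/day

1882.78 kcal/day


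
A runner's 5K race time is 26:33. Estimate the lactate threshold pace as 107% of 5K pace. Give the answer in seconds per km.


Total race time = 26*60 + 33 = 1593 seconds
5K pace = 1593 / 5 = 318.6 sec/km
LT pace = 318.6 * 1.07 = 340.9 sec/km

340.9 s/km


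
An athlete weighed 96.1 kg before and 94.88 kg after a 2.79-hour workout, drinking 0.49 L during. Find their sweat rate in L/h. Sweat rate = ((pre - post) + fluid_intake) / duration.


Body mass change = 1.22 kg
Total sweat loss = 1.22 + 0.49 = 1.71 L
Rate = 1.71 / 2.79 = 0.613 L/h

0.613 L/h


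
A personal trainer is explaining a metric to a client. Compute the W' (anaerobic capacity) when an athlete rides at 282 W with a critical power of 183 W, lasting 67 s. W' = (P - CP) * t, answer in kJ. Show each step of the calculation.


Above-CP power = 99 W
Duration = 67 s
W' = 99 * 67 = 6633 J
Convert: 6633 / 1000 = 6.633 kJ

6.633 kJ


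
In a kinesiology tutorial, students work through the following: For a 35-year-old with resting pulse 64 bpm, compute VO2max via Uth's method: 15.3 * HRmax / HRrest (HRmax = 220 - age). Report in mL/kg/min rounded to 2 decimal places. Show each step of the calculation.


Step 1: HRmax = 220 - 35 = 185 bpm
Step 2: Ratio = 185 / 64 = 2.8906
Step 3: VO2max = 15.3 * 2.8906 = 44.23 mL/kg/min

44.23 mL/kg/min


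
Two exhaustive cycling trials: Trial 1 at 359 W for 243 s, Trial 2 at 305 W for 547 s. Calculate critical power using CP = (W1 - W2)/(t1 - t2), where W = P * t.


W1 = 359 * 243 = 87237 J
W2 = 305 * 547 = 166835 J
CP = (87237 - 166835) / (243 - 547)
= -79598 / -304
= 261.84 W

261.84 W


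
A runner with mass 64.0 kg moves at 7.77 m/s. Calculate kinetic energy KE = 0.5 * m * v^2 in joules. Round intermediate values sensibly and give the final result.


v^2 = 7.77^2 = 60.3729
KE = 0.5 * 64.0 * 60.3729
= 1931.93 J

1931.93 J


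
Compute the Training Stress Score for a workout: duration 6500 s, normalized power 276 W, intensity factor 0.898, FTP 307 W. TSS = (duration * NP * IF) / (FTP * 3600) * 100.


Product = 6500 * 276 * 0.898 = 1611012.0
Base = 307 * 3600 = 1105200
TSS = 1611012.0 / 1105200 * 100 = 145.77

145.77 TSS


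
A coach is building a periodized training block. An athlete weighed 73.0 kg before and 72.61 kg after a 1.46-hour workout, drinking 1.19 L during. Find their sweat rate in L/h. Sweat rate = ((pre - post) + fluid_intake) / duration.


Body mass change = 0.39 kg
Total sweat loss = 0.39 + 1.19 = 1.58 L
Rate = 1.58 / 1.46 = 1.082 L/h

1.082 L/h


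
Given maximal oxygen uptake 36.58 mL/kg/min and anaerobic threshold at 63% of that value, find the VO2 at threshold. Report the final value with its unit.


Percentage as decimal = 0.63
VO2 at AT = 36.58 * 0.63 = 23.05 mL/kg/min

23.05 mL/kg/min


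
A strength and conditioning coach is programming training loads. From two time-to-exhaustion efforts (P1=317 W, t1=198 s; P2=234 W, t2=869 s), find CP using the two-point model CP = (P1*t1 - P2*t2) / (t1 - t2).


Work in trial 1 = 62766 J
Work in trial 2 = 203346 J
Delta work = -140580 J
Delta time = -671 s
CP = -140580 / -671 = 209.51 W

209.51 W


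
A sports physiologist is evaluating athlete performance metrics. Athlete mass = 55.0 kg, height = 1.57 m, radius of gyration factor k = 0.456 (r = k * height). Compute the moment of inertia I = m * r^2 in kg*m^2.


r = k * height = 0.456 * 1.57 = 0.71592 m
r^2 = 0.71592^2 = 0.512541
I = 55.0 * 0.512541 = 28.19 kg*m^2

28.19 kg*m^2


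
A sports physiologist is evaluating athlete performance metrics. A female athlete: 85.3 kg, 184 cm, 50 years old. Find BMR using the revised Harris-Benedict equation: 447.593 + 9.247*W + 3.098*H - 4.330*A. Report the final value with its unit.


Intercept = 447.593
Weight contribution = 9.247 * 85.3 = 788.7691
Height contribution = 3.098 * 184 = 570.032
Age contribution = 4.33 * 50 = 216.5
BMR = 447.593 + 788.7691 + 570.032 - 216.5
= 1589.89 kcal/day

1589.89 kcal/day


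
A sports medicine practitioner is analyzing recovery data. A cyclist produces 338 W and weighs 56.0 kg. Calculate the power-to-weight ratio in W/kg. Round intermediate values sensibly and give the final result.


P/W = power / mass
= 338 / 56.0
= 6.036 W/kg

6.036 W/kg


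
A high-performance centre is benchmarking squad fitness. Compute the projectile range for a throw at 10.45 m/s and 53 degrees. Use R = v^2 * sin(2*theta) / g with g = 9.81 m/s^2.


Two times the angle = 106 degrees
sin(106) = 0.961262
R = 109.2025 * 0.961262 / 9.81 = 10.701 m

10.701 m


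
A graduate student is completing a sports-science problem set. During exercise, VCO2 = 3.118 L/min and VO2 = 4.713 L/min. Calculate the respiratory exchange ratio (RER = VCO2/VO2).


RER = VCO2 / VO2
= 3.118 / 4.713
= 0.6616

0.6616


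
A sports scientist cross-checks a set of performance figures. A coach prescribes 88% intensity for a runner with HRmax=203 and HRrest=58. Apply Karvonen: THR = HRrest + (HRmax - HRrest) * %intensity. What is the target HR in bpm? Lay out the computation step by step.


Heart rate reserve = 203 - 58 = 145
Intensity fraction = 88 / 100 = 0.88
THR = 58 + 145 * 0.88 = 185.6 bpm

185.6 bpm


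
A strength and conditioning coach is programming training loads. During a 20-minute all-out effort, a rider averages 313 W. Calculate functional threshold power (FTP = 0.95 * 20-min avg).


FTP = 0.95 * 313
= 297.35 W

297.35 W


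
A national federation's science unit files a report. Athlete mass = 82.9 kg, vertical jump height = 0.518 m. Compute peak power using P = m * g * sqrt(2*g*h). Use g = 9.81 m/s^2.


sqrt(2 * 9.81 * 0.518) = sqrt(10.16316) = 3.187971 m/s
P = 82.9 * 9.81 * 3.187971
= 2592.61 W

2592.61 W


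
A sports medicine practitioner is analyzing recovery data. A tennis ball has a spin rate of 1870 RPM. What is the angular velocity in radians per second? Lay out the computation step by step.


Convert RPM to rad/s: multiply by 2*pi and divide by 60
omega = 1870 * 2 * pi / 60
= 195.826 rad/s

195.826 rad/s


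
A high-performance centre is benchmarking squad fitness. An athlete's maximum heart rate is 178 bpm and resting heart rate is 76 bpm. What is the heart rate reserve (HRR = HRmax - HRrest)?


HRR = HRmax - HRrest
= 178 - 76
= 102 bpm

102 bpm


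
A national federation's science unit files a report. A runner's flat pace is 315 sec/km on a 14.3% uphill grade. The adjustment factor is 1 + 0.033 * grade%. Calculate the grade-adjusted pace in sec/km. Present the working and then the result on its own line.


Factor = 1 + 0.033 * 14.3 = 1.4719
Adjusted pace = 315 * 1.4719
= 463.65 sec/km

463.65 s/km


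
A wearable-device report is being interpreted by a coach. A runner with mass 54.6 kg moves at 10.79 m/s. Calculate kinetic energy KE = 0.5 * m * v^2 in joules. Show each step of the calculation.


v^2 = 10.79^2 = 116.4241
KE = 0.5 * 54.6 * 116.4241
= 3178.38 J

3178.38 J


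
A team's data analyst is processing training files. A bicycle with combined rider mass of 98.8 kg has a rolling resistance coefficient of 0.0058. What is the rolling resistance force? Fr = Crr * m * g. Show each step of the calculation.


Fr = 0.0058 * 98.8 * 9.81
= 0.57304 * 9.81
= 5.622 N

5.622 N


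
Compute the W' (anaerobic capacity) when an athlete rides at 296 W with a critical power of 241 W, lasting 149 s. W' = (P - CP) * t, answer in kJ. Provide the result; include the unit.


Above-CP power = 55 W
Duration = 149 s
W' = 55 * 149 = 8195 J
Convert: 8195 / 1000 = 8.195 kJ

8.195 kJ


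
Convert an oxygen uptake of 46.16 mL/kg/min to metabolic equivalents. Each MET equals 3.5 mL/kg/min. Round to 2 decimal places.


One MET = 3.5 mL/kg/min
Number of METs = 46.16 / 3.5
= 13.19 METs

13.19 METs


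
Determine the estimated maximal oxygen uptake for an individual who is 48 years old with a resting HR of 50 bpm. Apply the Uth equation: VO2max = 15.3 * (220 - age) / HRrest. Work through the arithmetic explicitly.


HRmax = 220 - 48 = 172
VO2max = 15.3 * (172 / 50)
= 15.3 * 3.44
= 52.63 mL/kg/min

52.63 mL/kg/min


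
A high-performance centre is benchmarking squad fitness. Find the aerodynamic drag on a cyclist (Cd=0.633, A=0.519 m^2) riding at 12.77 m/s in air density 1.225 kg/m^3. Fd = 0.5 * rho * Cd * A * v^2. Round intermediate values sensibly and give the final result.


Fd = 0.5 * 1.225 * 0.633 * 0.519 * 12.77^2
= 0.5 * 1.225 * 0.633 * 0.519 * 163.0729
= 32.814 N

32.814 N


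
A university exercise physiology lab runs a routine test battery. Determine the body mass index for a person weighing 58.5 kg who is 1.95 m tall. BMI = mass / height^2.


BMI = mass / height^2
= 58.5 / 1.95^2
= 58.5 / 3.8025
= 15.38 kg/m^2

15.38 kg/m^2


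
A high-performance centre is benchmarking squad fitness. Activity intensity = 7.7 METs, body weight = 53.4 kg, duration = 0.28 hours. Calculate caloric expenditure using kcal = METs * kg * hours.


kcal = 7.7 * 53.4 * 0.28
= 411.18 * 0.28
= 115.13 kcal

115.13 kcal


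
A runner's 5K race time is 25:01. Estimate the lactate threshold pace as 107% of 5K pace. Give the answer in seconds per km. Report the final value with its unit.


Total race time = 25*60 + 1 = 1501 seconds
5K pace = 1501 / 5 = 300.2 sec/km
LT pace = 300.2 * 1.07 = 321.21 sec/km

321.21 s/km


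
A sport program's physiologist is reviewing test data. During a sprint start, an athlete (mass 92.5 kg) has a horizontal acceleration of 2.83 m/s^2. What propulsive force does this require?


Propulsive force = mass * acceleration
= 92.5 kg * 2.83 m/s^2
= 261.78 N

261.78 N


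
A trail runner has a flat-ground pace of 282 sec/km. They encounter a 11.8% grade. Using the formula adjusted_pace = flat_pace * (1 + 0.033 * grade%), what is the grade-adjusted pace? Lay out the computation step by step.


Grade factor = 1 + 0.033 * 11.8 = 1.3894
Adjusted = 282 * 1.3894 = 391.81 sec/km

391.81 s/km


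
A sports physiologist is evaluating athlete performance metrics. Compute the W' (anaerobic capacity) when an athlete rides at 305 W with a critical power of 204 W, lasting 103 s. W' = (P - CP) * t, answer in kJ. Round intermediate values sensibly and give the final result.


Above-CP power = 101 W
Duration = 103 s
W' = 101 * 103 = 10403 J
Convert: 10403 / 1000 = 10.403 kJ

10.403 kJ


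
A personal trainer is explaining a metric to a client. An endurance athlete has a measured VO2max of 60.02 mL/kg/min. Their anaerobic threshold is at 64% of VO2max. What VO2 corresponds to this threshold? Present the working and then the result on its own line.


Anaerobic threshold VO2 = VO2max * 64%
= 60.02 * 0.64
= 38.41 mL/kg/min

38.41 mL/kg/min


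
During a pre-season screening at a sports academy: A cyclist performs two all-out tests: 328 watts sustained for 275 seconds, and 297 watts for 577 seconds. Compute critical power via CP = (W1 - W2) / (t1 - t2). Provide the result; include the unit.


W1 = P1 * t1 = 328 * 275 = 90200 J
W2 = P2 * t2 = 297 * 577 = 171369 J
CP = (90200 - 171369) / (275 - 577)
= 268.77 W

268.77 W


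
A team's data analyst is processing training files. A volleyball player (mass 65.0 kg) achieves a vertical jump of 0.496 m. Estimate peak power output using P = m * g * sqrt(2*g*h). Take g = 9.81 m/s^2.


2 * g * h = 2 * 9.81 * 0.496 = 9.73152
sqrt(9.73152) = 3.119538 m/s
P = 65.0 * 9.81 * 3.119538 = 1989.17 W

1989.17 W


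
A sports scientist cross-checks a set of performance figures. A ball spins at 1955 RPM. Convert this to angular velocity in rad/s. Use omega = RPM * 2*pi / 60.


omega = 1955 * 2 * pi / 60
= 1955 * 6.28318531 / 60
= 12283.627 / 60
= 204.727 rad/s

204.727 rad/s


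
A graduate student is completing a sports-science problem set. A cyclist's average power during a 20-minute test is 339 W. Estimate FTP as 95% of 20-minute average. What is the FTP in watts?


FTP = 20-min power * 0.95
= 339 * 0.95
= 322.05 W

322.05 W


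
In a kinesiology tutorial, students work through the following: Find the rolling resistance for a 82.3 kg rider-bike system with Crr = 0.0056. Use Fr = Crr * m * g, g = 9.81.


m * g = 82.3 * 9.81 = 807.363 N
Fr = 0.0056 * 807.363 = 4.521 N

4.521 N


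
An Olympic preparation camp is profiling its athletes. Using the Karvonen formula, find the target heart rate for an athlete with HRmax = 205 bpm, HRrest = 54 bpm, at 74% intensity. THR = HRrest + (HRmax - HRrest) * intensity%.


HRR = 205 - 54 = 151
THR = 54 + 151 * 0.74
= 54 + 111.74
= 165.74 bpm

165.74 bpm


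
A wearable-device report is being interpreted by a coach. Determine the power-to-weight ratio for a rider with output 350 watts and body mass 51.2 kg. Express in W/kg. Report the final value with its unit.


P/W = 350 / 51.2 = 6.836 W/kg

6.836 W/kg


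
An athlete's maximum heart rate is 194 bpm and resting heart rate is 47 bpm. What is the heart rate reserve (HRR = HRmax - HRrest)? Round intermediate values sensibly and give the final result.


HRR = HRmax - HRrest
= 194 - 47
= 147 bpm

147 bpm


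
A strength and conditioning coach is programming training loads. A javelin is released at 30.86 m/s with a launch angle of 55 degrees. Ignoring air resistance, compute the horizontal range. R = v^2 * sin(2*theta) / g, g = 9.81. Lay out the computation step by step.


Launch speed squared = 952.3396
sin(2 * 55 deg) = 0.939693
Range = 952.3396 * 0.939693 / 9.81
= 91.224 m

91.224 m


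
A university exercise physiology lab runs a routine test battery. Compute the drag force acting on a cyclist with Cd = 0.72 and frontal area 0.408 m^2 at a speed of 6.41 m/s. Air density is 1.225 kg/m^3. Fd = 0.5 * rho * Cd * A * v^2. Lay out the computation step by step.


Step 1: v^2 = 41.0881
Step 2: Fd = 0.5 * 1.225 * 0.72 * 0.408 * 41.0881
= 7.393 N

7.393 N


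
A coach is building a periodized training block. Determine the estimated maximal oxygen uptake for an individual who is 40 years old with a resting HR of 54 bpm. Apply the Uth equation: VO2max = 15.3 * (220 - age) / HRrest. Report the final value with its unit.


HRmax = 220 - 40 = 180
VO2max = 15.3 * (180 / 54)
= 15.3 * 3.3333
= 51.0 mL/kg/min

51.0 mL/kg/min


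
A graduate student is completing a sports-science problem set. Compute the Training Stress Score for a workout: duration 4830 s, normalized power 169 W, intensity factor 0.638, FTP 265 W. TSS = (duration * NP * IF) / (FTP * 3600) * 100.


Product = 4830 * 169 * 0.638 = 520780.26
Base = 265 * 3600 = 954000
TSS = 520780.26 / 954000 * 100 = 54.59

54.59 TSS


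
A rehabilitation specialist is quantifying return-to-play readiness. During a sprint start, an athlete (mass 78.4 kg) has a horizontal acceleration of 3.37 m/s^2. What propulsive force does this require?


Propulsive force = mass * acceleration
= 78.4 kg * 3.37 m/s^2
= 264.21 N

264.21 N


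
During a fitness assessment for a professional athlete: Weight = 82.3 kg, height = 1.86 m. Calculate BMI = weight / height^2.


height^2 = 1.86^2 = 3.4596
BMI = 82.3 / 3.4596 = 23.79 kg/m^2

23.79 kg/m^2


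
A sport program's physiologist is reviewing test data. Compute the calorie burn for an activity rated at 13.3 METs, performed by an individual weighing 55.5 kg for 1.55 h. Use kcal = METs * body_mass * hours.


Product of METs and mass = 13.3 * 55.5 = 738.15
Total kcal = 738.15 * 1.55 = 1144.13 kcal

1144.13 kcal


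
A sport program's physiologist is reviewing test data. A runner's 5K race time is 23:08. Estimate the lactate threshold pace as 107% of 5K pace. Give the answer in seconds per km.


Total race time = 23*60 + 8 = 1388 seconds
5K pace = 1388 / 5 = 277.6 sec/km
LT pace = 277.6 * 1.07 = 297.03 sec/km

297.03 s/km


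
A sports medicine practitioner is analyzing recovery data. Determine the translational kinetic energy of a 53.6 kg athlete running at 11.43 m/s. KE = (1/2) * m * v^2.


KE = 0.5 * m * v^2
= 0.5 * 53.6 * 11.43^2
= 0.5 * 53.6 * 130.6449
= 3501.28 J

3501.28 J


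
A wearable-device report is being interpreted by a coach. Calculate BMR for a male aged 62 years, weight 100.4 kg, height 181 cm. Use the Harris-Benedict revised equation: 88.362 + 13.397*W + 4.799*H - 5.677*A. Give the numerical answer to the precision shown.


Substituting values:
W term = 13.397 * 100.4 = 1345.0588
H term = 4.799 * 181 = 868.619
A term = 5.677 * 62 = 351.974
BMR = 1950.07 kcal/day

1950.07 kcal/day


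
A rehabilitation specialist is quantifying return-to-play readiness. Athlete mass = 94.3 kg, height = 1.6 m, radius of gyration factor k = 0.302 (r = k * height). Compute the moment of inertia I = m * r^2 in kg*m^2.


r = k * height = 0.302 * 1.6 = 0.4832 m
r^2 = 0.4832^2 = 0.233482
I = 94.3 * 0.233482 = 22.017 kg*m^2

22.017 kg*m^2


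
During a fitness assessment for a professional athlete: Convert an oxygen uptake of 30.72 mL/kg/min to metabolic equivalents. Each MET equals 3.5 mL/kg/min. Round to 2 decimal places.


One MET = 3.5 mL/kg/min
Number of METs = 30.72 / 3.5
= 8.78 METs

8.78 METs


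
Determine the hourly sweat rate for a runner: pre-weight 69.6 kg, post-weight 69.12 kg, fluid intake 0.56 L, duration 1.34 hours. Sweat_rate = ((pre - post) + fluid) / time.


Mass lost = 69.6 - 69.12 = 0.48 kg
Add fluid consumed: 0.48 + 0.56 = 1.04 L total sweat
Sweat rate = 1.04 / 1.34 = 0.776 L/h

0.776 L/h


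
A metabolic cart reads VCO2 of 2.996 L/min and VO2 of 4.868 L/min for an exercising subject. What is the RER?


RER = VCO2 / VO2 = 2.996 / 4.868 = 0.6154

0.6154


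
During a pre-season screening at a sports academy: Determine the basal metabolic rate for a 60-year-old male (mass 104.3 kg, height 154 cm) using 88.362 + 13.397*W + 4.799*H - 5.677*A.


BMR = 88.362 + 13.397*104.3 + 4.799*154 - 5.677*60
= 1884.1 kcal/day

1884.1 kcal/day


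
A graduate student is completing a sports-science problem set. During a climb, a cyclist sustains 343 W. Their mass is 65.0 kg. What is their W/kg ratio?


Power-to-weight = 343 W / 65.0 kg
= 5.277 W/kg

5.277 W/kg


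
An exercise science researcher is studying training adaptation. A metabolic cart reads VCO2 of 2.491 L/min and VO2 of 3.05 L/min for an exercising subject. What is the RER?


RER = VCO2 / VO2 = 2.491 / 3.05 = 0.8167

0.8167


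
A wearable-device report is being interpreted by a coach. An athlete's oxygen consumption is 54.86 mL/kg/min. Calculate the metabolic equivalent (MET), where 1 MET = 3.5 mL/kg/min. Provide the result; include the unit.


MET = VO2 / 3.5
= 54.86 / 3.5
= 15.67 METs

15.67 METs


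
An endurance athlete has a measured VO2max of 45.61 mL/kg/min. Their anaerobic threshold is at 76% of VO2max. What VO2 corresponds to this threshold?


Anaerobic threshold VO2 = VO2max * 76%
= 45.61 * 0.76
= 34.66 mL/kg/min

34.66 mL/kg/min


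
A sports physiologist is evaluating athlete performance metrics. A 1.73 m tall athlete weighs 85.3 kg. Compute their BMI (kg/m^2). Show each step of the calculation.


height^2 = 2.9929 m^2
BMI = 85.3 / 2.9929 = 28.5 kg/m^2

28.5 kg/m^2


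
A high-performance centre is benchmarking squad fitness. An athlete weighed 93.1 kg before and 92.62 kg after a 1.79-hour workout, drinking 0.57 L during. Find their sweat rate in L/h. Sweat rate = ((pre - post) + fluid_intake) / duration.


Body mass change = 0.48 kg
Total sweat loss = 0.48 + 0.57 = 1.05 L
Rate = 1.05 / 1.79 = 0.587 L/h

0.587 L/h


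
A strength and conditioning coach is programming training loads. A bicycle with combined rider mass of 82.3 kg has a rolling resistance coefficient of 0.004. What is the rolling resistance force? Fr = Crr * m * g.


Fr = 0.004 * 82.3 * 9.81
= 0.3292 * 9.81
= 3.229 N

3.229 N
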